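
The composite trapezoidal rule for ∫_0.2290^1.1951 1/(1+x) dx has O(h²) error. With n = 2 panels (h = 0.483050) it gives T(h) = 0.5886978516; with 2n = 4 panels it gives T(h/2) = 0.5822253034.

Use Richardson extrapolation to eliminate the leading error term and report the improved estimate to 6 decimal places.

0.580068

r = 2: numerator weight 4, denominator 3.
4*0.5822253034 − 0.5886978516 = 1.7402033620
R = 1.7402033620/3 = 0.5800677873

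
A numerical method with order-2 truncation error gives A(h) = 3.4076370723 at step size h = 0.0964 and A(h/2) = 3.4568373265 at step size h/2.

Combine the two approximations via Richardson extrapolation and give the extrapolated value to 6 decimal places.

3.473237

r = 2: numerator weight 4, denominator 3.
2^2 × A(h/2) = 13.8273493060; minus A(h) gives 10.4197122337.
Extrapolated: 10.4197122337 / 3 = 3.4732374112
Gap between inputs: 4.920e-02; correction applied: +0.0164000847.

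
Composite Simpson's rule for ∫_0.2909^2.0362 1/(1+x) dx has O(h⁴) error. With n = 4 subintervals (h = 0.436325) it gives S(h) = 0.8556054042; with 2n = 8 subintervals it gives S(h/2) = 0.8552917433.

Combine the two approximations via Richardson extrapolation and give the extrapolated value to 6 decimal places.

r = 4, so 2^r = 16.
Numerator 16·A(h/2) − A(h) = 16·0.8552917433 − 0.8556054042 = 12.8290624886
Divide by 2^4 − 1 = 15.
Extrapolated: 12.8290624886 / 15 = 0.8552708326

0.855271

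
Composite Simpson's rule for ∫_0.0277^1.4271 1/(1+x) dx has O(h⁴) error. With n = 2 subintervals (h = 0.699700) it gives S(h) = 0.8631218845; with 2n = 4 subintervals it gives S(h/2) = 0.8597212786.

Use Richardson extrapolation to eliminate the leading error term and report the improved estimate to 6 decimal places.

0.859495

The method has order 4: 2^4 = 16.
A(h/2) − A(h) = 0.8597212786 − 0.8631218845 = -0.0034006059
Divide by 2^4 − 1 = 15: (-0.0034006059)/15 = -0.0002267071
R = A(h/2) + (A(h/2) − A(h))/15 = 0.8597212786 − 0.0002267071 = 0.8594945715
Shift from A(h/2): −0.0002267071.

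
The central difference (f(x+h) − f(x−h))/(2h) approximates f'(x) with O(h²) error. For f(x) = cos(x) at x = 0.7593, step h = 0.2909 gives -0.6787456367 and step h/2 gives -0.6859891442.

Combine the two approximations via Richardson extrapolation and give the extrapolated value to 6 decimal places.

Method order is 2; weight 2^2 = 4.
2^2 × A(h/2) = -2.7439565768; minus A(h) gives -2.0652109401.
Extrapolated: (-2.0652109401) / 3 = -0.6884036467

-0.688404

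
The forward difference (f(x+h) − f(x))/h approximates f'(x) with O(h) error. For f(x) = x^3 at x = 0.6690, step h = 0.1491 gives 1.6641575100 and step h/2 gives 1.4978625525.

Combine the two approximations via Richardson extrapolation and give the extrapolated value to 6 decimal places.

Order 1 gives 2^r = 2 and 2^r − 1 = 1.
2^1 × A(h/2) = 2.9957251050; minus A(h) gives 1.3315675950.
Denominator 2 − 1 = 1.
1.3315675950 ÷ 1 = 1.3315675950
Shift from A(h/2): −0.1662949575.

1.331568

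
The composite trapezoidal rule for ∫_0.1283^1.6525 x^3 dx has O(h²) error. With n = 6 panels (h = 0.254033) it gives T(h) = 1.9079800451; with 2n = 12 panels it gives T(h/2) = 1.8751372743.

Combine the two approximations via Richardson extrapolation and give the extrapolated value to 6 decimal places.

Error is O(h^2); halving h shrinks it by 2^2 = 4.
4×1.8751372743 − 1.9079800451 = 5.5925690521
Denominator 4 − 1 = 3.
So the Richardson estimate is 1.8641896840.
Gap between inputs: 3.284e-02; correction applied: −0.0109475903.

1.864190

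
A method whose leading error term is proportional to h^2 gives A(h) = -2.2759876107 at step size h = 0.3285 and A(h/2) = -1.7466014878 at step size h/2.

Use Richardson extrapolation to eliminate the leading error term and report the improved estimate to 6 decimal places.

-1.570139

The method has order 2: 2^2 = 4.
Weighted: (-6.9864059512) − (-2.2759876107) = -4.7104183405
Divide by 2^2 − 1 = 3.
Extrapolated: (-4.7104183405) / 3 = -1.5701394468
Correction |R − A(h/2)| = 1.765e-01; gap |A(h/2) − A(h)| = 5.294e-01.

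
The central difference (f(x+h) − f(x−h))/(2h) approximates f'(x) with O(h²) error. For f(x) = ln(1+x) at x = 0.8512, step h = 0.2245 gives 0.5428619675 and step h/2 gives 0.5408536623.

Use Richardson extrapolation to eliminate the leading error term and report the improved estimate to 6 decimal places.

0.540184

r = 2, so 2^r = 4.
4*0.5408536623 = 2.1634146492; subtract 0.5428619675 → 1.6205526817
1.6205526817 ÷ 3 = 0.5401842272
Shift from A(h/2): −0.0006694351.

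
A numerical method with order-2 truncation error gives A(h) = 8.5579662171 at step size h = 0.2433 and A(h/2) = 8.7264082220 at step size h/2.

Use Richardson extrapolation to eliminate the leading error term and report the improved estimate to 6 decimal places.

8.782556

r = 2: numerator weight 4, denominator 3.
2^2 × A(h/2) = 34.9056328880; minus A(h) gives 26.3476666709.
(4 × 8.7264082220 − 8.5579662171)/(4 − 1) = 8.7825555570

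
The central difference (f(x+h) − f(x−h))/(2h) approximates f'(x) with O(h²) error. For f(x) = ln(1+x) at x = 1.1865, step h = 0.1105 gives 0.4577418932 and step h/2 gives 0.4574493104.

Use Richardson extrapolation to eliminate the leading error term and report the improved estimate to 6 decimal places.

Leading term ∝ h^2; use weight 4 = 2^2.
4·0.4574493104 = 1.8297972416; 1.8297972416 − 0.4577418932 = 1.3720553484
Divide by 2^2 − 1 = 3.
Result: 0.4573517828
Gap between inputs: 2.926e-04; correction applied: −0.0000975276.

0.457352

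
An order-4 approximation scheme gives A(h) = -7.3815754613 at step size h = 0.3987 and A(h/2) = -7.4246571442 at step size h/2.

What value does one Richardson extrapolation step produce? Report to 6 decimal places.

Order 4 gives 2^r = 16 and 2^r − 1 = 15.
Numerator 16·A(h/2) − A(h) = 16·(-7.4246571442) − (-7.3815754613) = -111.4129388459
R = (-111.4129388459)/15 = -7.4275292564

-7.427529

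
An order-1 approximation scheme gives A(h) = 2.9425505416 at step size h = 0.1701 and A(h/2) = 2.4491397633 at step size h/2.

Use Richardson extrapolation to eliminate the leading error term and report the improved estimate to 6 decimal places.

1.955729

The method has order 1: 2^1 = 2.
Top: 2(2.4491397633) − (2.9425505416) = 1.9557289850
Divide by 2^1 − 1 = 1.
1.9557289850 ÷ 1 = 1.9557289850
Gap between inputs: 4.934e-01; correction applied: −0.4934107783.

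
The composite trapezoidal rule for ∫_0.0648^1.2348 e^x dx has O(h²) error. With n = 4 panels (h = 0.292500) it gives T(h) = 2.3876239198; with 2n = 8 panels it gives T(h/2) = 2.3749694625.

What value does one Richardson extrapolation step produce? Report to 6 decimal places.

With r = 2 the leading error scales as h^2, so the weight is 2^2 = 4.
A(h/2) − A(h) = 2.3749694625 − 2.3876239198 = -0.0126544573
Divide by 2^2 − 1 = 3: (-0.0126544573)/3 = -0.0042181524
R = A(h/2) + (A(h/2) − A(h))/3 = 2.3749694625 − 0.0042181524 = 2.3707513101

2.370751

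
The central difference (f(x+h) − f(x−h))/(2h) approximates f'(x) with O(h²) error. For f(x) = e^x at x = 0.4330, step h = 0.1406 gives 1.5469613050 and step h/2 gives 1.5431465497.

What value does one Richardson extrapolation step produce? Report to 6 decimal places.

1.541875

Order 2 gives 2^r = 4 and 2^r − 1 = 3.
Difference of the inputs: 1.5431465497 − 1.5469613050 = -0.0038147553
Correction (A(h/2) − A(h))/(4 − 1) = (-0.0038147553)/3 = -0.0012715851
R = A(h/2) + (A(h/2) − A(h))/3 = 1.5431465497 − 0.0012715851 = 1.5418749646
Correction |R − A(h/2)| = 1.272e-03; gap |A(h/2) − A(h)| = 3.815e-03.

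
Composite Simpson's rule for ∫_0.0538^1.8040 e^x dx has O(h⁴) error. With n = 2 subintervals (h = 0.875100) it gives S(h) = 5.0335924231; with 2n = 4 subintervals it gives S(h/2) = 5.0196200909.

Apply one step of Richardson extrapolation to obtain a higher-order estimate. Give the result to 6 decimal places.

r = 4: numerator weight 16, denominator 15.
Difference of the inputs: 5.0196200909 − 5.0335924231 = -0.0139723322
Correction (A(h/2) − A(h))/(16 − 1) = (-0.0139723322)/15 = -0.0009314888
R = 5.0196200909 − 0.0009314888 = 5.0186886021

5.018689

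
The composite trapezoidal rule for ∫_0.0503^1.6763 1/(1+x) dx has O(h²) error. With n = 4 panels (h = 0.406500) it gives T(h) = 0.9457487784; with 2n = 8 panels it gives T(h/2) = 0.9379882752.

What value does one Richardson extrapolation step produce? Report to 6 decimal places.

0.935401

r = 2: numerator weight 4, denominator 3.
Top: 4(0.9379882752) − (0.9457487784) = 2.8062043224
(4·0.9379882752 − 0.9457487784)/(4 − 1) = 0.9354014408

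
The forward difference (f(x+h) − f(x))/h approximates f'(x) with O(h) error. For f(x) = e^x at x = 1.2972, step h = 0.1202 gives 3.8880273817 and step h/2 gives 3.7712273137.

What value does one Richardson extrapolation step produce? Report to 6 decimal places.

3.654427

The method has order 1: 2^1 = 2.
2·3.7712273137 − 3.8880273817 = 3.6544272457
Denominator 2 − 1 = 1.
So the Richardson estimate is 3.6544272457.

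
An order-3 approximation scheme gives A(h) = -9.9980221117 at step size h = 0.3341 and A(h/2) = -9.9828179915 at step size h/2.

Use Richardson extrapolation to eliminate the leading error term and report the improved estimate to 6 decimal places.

-9.980646

Order 3 gives 2^r = 8 and 2^r − 1 = 7.
2^3*A(h/2) = -79.8625439320; minus A(h) gives -69.8645218203.
Divide by 2^3 − 1 = 7.
(8*(-9.9828179915) − (-9.9980221117))/(8 − 1) = -9.9806459743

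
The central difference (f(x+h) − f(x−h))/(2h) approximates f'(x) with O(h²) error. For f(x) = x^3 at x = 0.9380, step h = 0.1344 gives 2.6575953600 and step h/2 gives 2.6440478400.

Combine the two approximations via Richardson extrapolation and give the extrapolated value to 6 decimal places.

2.639532

With r = 2 the leading error scales as h^2, so the weight is 2^2 = 4.
Top: 4(2.6440478400) − (2.6575953600) = 7.9185960000
Denominator 4 − 1 = 3.
Result: 2.6395320000
Shift from A(h/2): −0.0045158400.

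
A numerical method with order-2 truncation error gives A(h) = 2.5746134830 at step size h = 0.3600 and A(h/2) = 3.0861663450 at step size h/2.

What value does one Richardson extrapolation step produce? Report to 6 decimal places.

With r = 2 the leading error scales as h^2, so the weight is 2^2 = 4.
4 × 3.0861663450 = 12.3446653800; 12.3446653800 − 2.5746134830 = 9.7700518970
Denominator 4 − 1 = 3.
So the Richardson estimate is 3.2566839657.
Correction |R − A(h/2)| = 1.705e-01; gap |A(h/2) − A(h)| = 5.116e-01.

3.256684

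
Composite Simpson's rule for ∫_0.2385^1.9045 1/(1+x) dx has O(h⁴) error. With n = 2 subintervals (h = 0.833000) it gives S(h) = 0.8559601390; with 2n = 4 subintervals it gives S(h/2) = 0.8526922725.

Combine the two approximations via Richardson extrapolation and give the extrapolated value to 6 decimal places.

0.852474

Error is O(h^4); halving h shrinks it by 2^4 = 16.
16×0.8526922725 − 0.8559601390 = 12.7871162210
12.7871162210 ÷ 15 = 0.8524744147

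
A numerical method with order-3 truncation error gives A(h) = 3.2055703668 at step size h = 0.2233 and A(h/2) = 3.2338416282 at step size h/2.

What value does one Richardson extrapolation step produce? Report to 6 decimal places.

3.237880

Leading term ∝ h^3; use weight 8 = 2^3.
8*3.2338416282 − 3.2055703668 = 22.6651626588
22.6651626588 ÷ 7 = 3.2378803798
Gap between inputs: 2.827e-02; correction applied: +0.0040387516.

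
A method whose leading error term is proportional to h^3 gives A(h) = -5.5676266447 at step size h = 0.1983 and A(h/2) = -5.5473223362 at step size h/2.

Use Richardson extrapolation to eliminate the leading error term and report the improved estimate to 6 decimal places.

With r = 3 the leading error scales as h^3, so the weight is 2^3 = 8.
Numerator 8·A(h/2) − A(h) = 8·(-5.5473223362) − (-5.5676266447) = -38.8109520449
Extrapolated: (-38.8109520449) / 7 = -5.5444217207
Correction |R − A(h/2)| = 2.901e-03; gap |A(h/2) − A(h)| = 2.030e-02.

-5.544422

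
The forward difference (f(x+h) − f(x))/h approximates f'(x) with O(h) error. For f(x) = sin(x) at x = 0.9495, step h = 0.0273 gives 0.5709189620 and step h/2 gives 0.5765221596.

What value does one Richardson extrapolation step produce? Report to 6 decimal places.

0.582125

Order 1 gives 2^r = 2 and 2^r − 1 = 1.
2^1*A(h/2) = 1.1530443192; minus A(h) gives 0.5821253572.
Divide by 2^1 − 1 = 1.
Extrapolated: 0.5821253572 / 1 = 0.5821253572
Shift from A(h/2): +0.0056031976.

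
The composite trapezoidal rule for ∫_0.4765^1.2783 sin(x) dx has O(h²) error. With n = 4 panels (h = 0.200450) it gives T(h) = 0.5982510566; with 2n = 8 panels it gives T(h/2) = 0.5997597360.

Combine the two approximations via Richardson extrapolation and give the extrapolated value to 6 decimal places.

0.600263

Error is O(h^2); halving h shrinks it by 2^2 = 4.
Weighted: 2.3990389440 − 0.5982510566 = 1.8007878874
1.8007878874 ÷ 3 = 0.6002626291
Correction |R − A(h/2)| = 5.029e-04; gap |A(h/2) − A(h)| = 1.509e-03.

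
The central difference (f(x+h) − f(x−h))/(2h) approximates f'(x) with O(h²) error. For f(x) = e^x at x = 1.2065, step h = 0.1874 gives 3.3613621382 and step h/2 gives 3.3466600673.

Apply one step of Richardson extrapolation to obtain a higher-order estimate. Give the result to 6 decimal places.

3.341759

r = 2, so 2^r = 4.
A(h/2) − A(h) = 3.3466600673 − 3.3613621382 = -0.0147020709
Correction (A(h/2) − A(h))/(4 − 1) = (-0.0147020709)/3 = -0.0049006903
R = 3.3466600673 − 0.0049006903 = 3.3417593770
Gap between inputs: 1.470e-02; correction applied: −0.0049006903.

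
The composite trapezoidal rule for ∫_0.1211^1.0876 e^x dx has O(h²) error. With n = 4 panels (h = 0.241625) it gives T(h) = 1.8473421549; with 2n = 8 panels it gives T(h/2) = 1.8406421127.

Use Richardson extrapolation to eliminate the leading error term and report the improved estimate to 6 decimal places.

The method has order 2: 2^2 = 4.
Weighted: 7.3625684508 − 1.8473421549 = 5.5152262959
(4·1.8406421127 − 1.8473421549)/(4 − 1) = 1.8384087653

1.838409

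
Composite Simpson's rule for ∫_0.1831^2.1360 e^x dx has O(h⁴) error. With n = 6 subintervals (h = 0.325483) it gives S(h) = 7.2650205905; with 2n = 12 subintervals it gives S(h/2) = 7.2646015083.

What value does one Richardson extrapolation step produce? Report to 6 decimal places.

7.264574

r = 4: numerator weight 16, denominator 15.
16 × 7.2646015083 = 116.2336241328; 116.2336241328 − 7.2650205905 = 108.9686035423
R = 108.9686035423/15 = 7.2645735695
Shift from A(h/2): −0.0000279388.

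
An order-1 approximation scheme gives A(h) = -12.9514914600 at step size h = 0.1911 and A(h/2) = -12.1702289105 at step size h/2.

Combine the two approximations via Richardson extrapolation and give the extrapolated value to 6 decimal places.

Error is O(h^1); halving h shrinks it by 2^1 = 2.
Difference of the inputs: -12.1702289105 − (-12.9514914600) = 0.7812625495
Divide by 2^1 − 1 = 1: 0.7812625495/1 = 0.7812625495
R = A(h/2) + (A(h/2) − A(h))/1 = -12.1702289105 + 0.7812625495 = -11.3889663610

-11.388966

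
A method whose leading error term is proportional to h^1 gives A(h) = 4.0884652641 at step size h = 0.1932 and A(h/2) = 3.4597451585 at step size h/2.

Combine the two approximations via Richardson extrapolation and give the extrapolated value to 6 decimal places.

2.831025

Order 1 gives 2^r = 2 and 2^r − 1 = 1.
Numerator 2·A(h/2) − A(h) = 2·3.4597451585 − 4.0884652641 = 2.8310250529
Denominator 2 − 1 = 1.
Result: 2.8310250529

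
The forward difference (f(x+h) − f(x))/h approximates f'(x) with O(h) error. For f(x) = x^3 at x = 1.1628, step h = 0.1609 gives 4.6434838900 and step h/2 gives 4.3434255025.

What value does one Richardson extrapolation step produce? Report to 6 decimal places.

Error is O(h^1); halving h shrinks it by 2^1 = 2.
Top: 2(4.3434255025) − (4.6434838900) = 4.0433671150
4.0433671150 ÷ 1 = 4.0433671150
Correction |R − A(h/2)| = 3.001e-01; gap |A(h/2) − A(h)| = 3.001e-01.

4.043367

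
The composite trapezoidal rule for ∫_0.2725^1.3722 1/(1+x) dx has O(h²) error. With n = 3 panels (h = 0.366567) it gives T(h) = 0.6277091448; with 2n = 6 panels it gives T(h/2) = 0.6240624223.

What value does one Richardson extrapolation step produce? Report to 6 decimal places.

0.622847

Error is O(h^2); halving h shrinks it by 2^2 = 4.
4 × 0.6240624223 = 2.4962496892; subtract 0.6277091448 → 1.8685405444
1.8685405444 ÷ 3 = 0.6228468481
Gap between inputs: 3.647e-03; correction applied: −0.0012155742.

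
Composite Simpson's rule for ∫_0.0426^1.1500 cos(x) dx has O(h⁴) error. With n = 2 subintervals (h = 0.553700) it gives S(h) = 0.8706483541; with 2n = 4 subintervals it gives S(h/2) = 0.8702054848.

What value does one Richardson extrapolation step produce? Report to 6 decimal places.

Error is O(h^4); halving h shrinks it by 2^4 = 16.
Top: 16(0.8702054848) − (0.8706483541) = 13.0526394027
Denominator 16 − 1 = 15.
R = 13.0526394027/15 = 0.8701759602
Correction |R − A(h/2)| = 2.952e-05; gap |A(h/2) − A(h)| = 4.429e-04.

0.870176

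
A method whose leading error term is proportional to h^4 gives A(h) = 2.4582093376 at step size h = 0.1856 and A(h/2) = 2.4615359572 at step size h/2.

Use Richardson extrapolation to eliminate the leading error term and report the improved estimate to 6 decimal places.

2.461758

Order 4 gives 2^r = 16 and 2^r − 1 = 15.
16·2.4615359572 = 39.3845753152; subtract 2.4582093376 → 36.9263659776
Extrapolated: 36.9263659776 / 15 = 2.4617577318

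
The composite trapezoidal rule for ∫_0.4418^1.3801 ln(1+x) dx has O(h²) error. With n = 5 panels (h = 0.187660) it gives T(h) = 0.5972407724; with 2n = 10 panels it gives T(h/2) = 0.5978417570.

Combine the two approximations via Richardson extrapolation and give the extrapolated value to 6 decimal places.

With r = 2 the leading error scales as h^2, so the weight is 2^2 = 4.
4*0.5978417570 = 2.3913670280; subtract 0.5972407724 → 1.7941262556
Divide by 2^2 − 1 = 3.
1.7941262556 ÷ 3 = 0.5980420852

0.598042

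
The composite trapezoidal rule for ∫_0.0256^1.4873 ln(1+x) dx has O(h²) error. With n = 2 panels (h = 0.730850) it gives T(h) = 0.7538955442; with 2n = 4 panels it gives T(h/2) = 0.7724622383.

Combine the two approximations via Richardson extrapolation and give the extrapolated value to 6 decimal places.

The method has order 2: 2^2 = 4.
4×0.7724622383 − 0.7538955442 = 2.3359534090
(4×0.7724622383 − 0.7538955442)/(4 − 1) = 0.7786511363

0.778651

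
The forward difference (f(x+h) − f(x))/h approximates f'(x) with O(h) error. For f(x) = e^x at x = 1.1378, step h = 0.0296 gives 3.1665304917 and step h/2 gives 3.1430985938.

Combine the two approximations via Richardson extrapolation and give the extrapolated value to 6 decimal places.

3.119667

Leading term ∝ h^1; use weight 2 = 2^1.
2×3.1430985938 − 3.1665304917 = 3.1196666959
3.1196666959 ÷ 1 = 3.1196666959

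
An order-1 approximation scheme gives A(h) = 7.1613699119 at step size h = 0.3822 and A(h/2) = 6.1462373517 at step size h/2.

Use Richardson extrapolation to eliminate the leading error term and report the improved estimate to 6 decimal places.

Leading term ∝ h^1; use weight 2 = 2^1.
2*6.1462373517 = 12.2924747034; subtract 7.1613699119 → 5.1311047915
Divide by 2^1 − 1 = 1.
R = 5.1311047915/1 = 5.1311047915

5.131105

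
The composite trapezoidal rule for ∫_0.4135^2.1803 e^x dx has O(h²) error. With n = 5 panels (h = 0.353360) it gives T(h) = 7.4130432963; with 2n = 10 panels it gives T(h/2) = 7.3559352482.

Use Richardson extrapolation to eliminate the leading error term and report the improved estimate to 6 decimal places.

7.336899

The method has order 2: 2^2 = 4.
4×7.3559352482 − 7.4130432963 = 22.0106976965
R = 22.0106976965/3 = 7.3368992322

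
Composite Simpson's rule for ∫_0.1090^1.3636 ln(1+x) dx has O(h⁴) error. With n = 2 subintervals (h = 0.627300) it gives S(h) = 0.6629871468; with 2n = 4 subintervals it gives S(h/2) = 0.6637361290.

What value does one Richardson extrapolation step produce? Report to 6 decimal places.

r = 4, so 2^r = 16.
Weighted: 10.6197780640 − 0.6629871468 = 9.9567909172
Denominator 16 − 1 = 15.
Result: 0.6637860611

0.663786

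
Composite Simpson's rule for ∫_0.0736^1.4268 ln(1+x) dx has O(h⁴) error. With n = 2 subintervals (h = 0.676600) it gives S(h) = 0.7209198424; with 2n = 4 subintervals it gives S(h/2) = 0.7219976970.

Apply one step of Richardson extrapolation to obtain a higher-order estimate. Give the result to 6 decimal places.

0.722070

Method order is 4; weight 2^4 = 16.
16·0.7219976970 − 0.7209198424 = 10.8310433096
(16·0.7219976970 − 0.7209198424)/(16 − 1) = 0.7220695540
Shift from A(h/2): +0.0000718570.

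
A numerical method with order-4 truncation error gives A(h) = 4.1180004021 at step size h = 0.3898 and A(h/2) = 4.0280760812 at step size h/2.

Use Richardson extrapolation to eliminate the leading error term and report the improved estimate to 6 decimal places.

Error is O(h^4); halving h shrinks it by 2^4 = 16.
16*4.0280760812 = 64.4492172992; subtract 4.1180004021 → 60.3312168971
R = 60.3312168971/15 = 4.0220811265

4.022081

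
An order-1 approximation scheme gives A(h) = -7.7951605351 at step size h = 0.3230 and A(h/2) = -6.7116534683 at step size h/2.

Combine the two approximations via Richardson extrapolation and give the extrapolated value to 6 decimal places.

-5.628146

The method has order 1: 2^1 = 2.
2 × (-6.7116534683) − (-7.7951605351) = -5.6281464015
Extrapolated: (-5.6281464015) / 1 = -5.6281464015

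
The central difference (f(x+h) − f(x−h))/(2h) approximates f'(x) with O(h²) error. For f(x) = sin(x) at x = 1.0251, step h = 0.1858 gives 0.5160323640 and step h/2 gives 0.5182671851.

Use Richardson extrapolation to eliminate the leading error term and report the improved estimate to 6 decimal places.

0.519012

Error is O(h^2); halving h shrinks it by 2^2 = 4.
4×0.5182671851 = 2.0730687404; 2.0730687404 − 0.5160323640 = 1.5570363764
(4×0.5182671851 − 0.5160323640)/(4 − 1) = 0.5190121255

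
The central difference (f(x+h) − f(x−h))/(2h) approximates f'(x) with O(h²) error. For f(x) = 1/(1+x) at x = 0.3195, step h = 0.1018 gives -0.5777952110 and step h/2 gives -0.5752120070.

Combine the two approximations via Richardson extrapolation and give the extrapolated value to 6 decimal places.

-0.574351

Method order is 2; weight 2^2 = 4.
Top: 4(-0.5752120070) − (-0.5777952110) = -1.7230528170
Divide by 2^2 − 1 = 3.
Result: -0.5743509390
Gap between inputs: 2.583e-03; correction applied: +0.0008610680.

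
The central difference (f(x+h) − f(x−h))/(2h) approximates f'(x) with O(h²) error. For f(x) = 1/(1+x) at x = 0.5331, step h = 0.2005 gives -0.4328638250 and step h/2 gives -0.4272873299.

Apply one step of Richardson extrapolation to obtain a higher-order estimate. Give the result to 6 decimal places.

Error is O(h^2); halving h shrinks it by 2^2 = 4.
Numerator 4 × A(h/2) − A(h) = 4 × (-0.4272873299) − (-0.4328638250) = -1.2762854946
Divide by 2^2 − 1 = 3.
R = (-1.2762854946)/3 = -0.4254284982

-0.425428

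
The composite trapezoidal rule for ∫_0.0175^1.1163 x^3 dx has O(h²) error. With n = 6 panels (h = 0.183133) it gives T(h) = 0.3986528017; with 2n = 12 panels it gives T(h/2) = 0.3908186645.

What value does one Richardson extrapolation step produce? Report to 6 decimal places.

r = 2: numerator weight 4, denominator 3.
Weighted: 1.5632746580 − 0.3986528017 = 1.1646218563
(4 × 0.3908186645 − 0.3986528017)/(4 − 1) = 0.3882072854

0.388207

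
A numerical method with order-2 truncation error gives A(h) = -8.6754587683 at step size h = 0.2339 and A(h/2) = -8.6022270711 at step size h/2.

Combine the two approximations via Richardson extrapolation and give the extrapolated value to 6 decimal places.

-8.577817

Method order is 2; weight 2^2 = 4.
Top: 4(-8.6022270711) − (-8.6754587683) = -25.7334495161
(4 × (-8.6022270711) − (-8.6754587683))/(4 − 1) = -8.5778165054
Correction |R − A(h/2)| = 2.441e-02; gap |A(h/2) − A(h)| = 7.323e-02.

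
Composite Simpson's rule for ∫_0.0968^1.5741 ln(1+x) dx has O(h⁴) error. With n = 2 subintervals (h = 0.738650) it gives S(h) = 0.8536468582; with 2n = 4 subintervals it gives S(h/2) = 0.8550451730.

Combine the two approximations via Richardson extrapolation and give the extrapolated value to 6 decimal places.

r = 4, so 2^r = 16.
2^4×A(h/2) = 13.6807227680; minus A(h) gives 12.8270759098.
Denominator 16 − 1 = 15.
R = 12.8270759098/15 = 0.8551383940
Correction |R − A(h/2)| = 9.322e-05; gap |A(h/2) − A(h)| = 1.398e-03.

0.855138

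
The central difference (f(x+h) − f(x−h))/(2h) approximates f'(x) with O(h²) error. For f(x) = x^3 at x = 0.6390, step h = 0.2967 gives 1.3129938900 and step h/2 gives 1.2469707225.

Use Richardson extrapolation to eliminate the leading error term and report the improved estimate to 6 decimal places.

1.224963

Method order is 2; weight 2^2 = 4.
A(h/2) − A(h) = 1.2469707225 − 1.3129938900 = -0.0660231675
Divide by 2^2 − 1 = 3: (-0.0660231675)/3 = -0.0220077225
R = 1.2469707225 − 0.0220077225 = 1.2249630000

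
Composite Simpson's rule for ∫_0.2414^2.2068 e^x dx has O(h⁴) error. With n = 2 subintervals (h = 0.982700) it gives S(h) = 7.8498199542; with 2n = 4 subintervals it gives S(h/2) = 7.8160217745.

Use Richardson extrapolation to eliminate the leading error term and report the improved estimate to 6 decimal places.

Method order is 4; weight 2^4 = 16.
Weighted: 125.0563483920 − 7.8498199542 = 117.2065284378
Divide by 2^4 − 1 = 15.
So the Richardson estimate is 7.8137685625.

7.813769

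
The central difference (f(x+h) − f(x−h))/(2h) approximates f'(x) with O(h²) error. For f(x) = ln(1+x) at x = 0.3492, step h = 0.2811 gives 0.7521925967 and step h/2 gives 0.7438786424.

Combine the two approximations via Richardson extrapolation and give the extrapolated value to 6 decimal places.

r = 2, so 2^r = 4.
4 × 0.7438786424 − 0.7521925967 = 2.2233219729
Divide by 2^2 − 1 = 3.
So the Richardson estimate is 0.7411073243.

0.741107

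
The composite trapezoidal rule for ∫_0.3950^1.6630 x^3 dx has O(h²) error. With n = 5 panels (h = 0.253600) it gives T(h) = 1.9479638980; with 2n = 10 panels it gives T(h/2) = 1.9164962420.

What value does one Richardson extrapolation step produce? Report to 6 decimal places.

The method has order 2: 2^2 = 4.
A(h/2) − A(h) = 1.9164962420 − 1.9479638980 = -0.0314676560
Divide by 2^2 − 1 = 3: (-0.0314676560)/3 = -0.0104892187
R = A(h/2) + (A(h/2) − A(h))/3 = 1.9164962420 − 0.0104892187 = 1.9060070233
Gap between inputs: 3.147e-02; correction applied: −0.0104892187.

1.906007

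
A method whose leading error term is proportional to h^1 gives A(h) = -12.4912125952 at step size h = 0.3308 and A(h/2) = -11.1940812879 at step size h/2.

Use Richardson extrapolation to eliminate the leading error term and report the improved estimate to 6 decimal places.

Method order is 1; weight 2^1 = 2.
Weighted: (-22.3881625758) − (-12.4912125952) = -9.8969499806
(-9.8969499806) ÷ 1 = -9.8969499806
Correction |R − A(h/2)| = 1.297e+00; gap |A(h/2) − A(h)| = 1.297e+00.

-9.896950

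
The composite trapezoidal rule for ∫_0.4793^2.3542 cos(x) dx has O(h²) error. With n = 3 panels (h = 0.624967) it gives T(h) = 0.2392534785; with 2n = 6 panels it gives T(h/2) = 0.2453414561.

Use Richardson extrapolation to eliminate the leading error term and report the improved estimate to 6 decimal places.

0.247371

Order 2 gives 2^r = 4 and 2^r − 1 = 3.
A(h/2) − A(h) = 0.2453414561 − 0.2392534785 = 0.0060879776
Correction (A(h/2) − A(h))/(4 − 1) = 0.0060879776/3 = 0.0020293259
R = 0.2453414561 + 0.0020293259 = 0.2473707820
Gap between inputs: 6.088e-03; correction applied: +0.0020293259.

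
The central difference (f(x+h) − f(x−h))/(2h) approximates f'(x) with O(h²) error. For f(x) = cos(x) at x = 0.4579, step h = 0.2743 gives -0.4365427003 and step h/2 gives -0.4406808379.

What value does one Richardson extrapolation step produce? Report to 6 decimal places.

-0.442060

Order 2 gives 2^r = 4 and 2^r − 1 = 3.
4×(-0.4406808379) = -1.7627233516; (-1.7627233516) − (-0.4365427003) = -1.3261806513
Denominator 4 − 1 = 3.
Extrapolated: (-1.3261806513) / 3 = -0.4420602171
Gap between inputs: 4.138e-03; correction applied: −0.0013793792.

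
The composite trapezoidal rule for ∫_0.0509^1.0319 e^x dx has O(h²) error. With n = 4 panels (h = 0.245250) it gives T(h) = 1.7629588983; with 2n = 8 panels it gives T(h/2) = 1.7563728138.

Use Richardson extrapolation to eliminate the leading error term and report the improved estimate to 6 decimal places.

1.754177

The method has order 2: 2^2 = 4.
Weighted: 7.0254912552 − 1.7629588983 = 5.2625323569
(4*1.7563728138 − 1.7629588983)/(4 − 1) = 1.7541774523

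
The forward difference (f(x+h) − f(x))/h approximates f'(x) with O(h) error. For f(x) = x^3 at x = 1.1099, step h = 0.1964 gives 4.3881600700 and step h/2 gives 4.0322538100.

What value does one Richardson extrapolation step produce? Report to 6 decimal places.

Method order is 1; weight 2^1 = 2.
2^1 × A(h/2) = 8.0645076200; minus A(h) gives 3.6763475500.
(2 × 4.0322538100 − 4.3881600700)/(2 − 1) = 3.6763475500
Gap between inputs: 3.559e-01; correction applied: −0.3559062600.

3.676348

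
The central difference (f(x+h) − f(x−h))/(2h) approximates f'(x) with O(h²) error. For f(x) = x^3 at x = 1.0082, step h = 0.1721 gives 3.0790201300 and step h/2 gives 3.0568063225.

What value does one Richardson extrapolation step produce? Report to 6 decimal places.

3.049402

Order 2 gives 2^r = 4 and 2^r − 1 = 3.
2^2·A(h/2) = 12.2272252900; minus A(h) gives 9.1482051600.
Denominator 4 − 1 = 3.
Result: 3.0494017200
Shift from A(h/2): −0.0074046025.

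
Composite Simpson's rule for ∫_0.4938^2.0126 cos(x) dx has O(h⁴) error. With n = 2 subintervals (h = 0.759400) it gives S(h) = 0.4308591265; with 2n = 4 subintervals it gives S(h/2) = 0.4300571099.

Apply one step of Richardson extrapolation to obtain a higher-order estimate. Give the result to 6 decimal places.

0.430004

With r = 4 the leading error scales as h^4, so the weight is 2^4 = 16.
A(h/2) − A(h) = 0.4300571099 − 0.4308591265 = -0.0008020166
Correction (A(h/2) − A(h))/(16 − 1) = (-0.0008020166)/15 = -0.0000534678
R = A(h/2) + (A(h/2) − A(h))/15 = 0.4300571099 − 0.0000534678 = 0.4300036421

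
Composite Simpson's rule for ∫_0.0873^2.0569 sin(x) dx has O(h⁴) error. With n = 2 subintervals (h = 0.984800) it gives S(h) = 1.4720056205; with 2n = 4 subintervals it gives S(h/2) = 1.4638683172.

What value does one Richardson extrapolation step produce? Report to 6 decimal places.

Order 4 gives 2^r = 16 and 2^r − 1 = 15.
Top: 16(1.4638683172) − (1.4720056205) = 21.9498874547
Divide by 2^4 − 1 = 15.
(16 × 1.4638683172 − 1.4720056205)/(16 − 1) = 1.4633258303

1.463326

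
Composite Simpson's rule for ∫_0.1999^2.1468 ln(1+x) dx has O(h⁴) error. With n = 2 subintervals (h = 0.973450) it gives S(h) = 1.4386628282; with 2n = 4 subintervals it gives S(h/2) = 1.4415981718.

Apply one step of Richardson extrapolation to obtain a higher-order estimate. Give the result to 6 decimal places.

r = 4: numerator weight 16, denominator 15.
16×1.4415981718 = 23.0655707488; subtract 1.4386628282 → 21.6269079206
Denominator 16 − 1 = 15.
Extrapolated: 21.6269079206 / 15 = 1.4417938614
Shift from A(h/2): +0.0001956896.

1.441794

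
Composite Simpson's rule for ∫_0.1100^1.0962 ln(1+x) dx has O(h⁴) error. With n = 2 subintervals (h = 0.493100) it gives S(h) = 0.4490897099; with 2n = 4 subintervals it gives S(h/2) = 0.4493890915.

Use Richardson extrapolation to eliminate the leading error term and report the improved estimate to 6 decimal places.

r = 4: numerator weight 16, denominator 15.
A(h/2) − A(h) = 0.4493890915 − 0.4490897099 = 0.0002993816
Correction (A(h/2) − A(h))/(16 − 1) = 0.0002993816/15 = 0.0000199588
R = 0.4493890915 + 0.0000199588 = 0.4494090503

0.449409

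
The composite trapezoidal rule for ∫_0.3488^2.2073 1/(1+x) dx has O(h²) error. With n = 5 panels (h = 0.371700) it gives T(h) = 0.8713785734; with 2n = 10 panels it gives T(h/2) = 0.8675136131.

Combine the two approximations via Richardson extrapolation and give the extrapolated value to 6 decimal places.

0.866225

With r = 2 the leading error scales as h^2, so the weight is 2^2 = 4.
2^2*A(h/2) = 3.4700544524; minus A(h) gives 2.5986758790.
Extrapolated: 2.5986758790 / 3 = 0.8662252930
Gap between inputs: 3.865e-03; correction applied: −0.0012883201.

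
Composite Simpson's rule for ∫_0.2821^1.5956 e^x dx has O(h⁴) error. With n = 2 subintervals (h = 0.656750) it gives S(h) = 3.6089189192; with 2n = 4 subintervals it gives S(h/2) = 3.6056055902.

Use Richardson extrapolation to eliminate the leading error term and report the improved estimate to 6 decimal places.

3.605385

With r = 4 the leading error scales as h^4, so the weight is 2^4 = 16.
2^4 × A(h/2) = 57.6896894432; minus A(h) gives 54.0807705240.
Denominator 16 − 1 = 15.
So the Richardson estimate is 3.6053847016.
Correction |R − A(h/2)| = 2.209e-04; gap |A(h/2) − A(h)| = 3.313e-03.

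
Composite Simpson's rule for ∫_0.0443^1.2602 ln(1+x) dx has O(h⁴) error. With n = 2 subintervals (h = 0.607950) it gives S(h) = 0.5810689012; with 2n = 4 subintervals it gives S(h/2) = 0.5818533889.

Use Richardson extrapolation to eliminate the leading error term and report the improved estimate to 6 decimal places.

0.581906

r = 4, so 2^r = 16.
A(h/2) − A(h) = 0.5818533889 − 0.5810689012 = 0.0007844877
Divide by 2^4 − 1 = 15: 0.0007844877/15 = 0.0000522992
R = 0.5818533889 + 0.0000522992 = 0.5819056881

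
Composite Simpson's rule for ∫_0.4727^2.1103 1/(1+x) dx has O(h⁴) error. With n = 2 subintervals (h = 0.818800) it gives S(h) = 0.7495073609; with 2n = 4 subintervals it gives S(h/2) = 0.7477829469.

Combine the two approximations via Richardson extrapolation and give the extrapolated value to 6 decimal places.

0.747668

r = 4: numerator weight 16, denominator 15.
Difference of the inputs: 0.7477829469 − 0.7495073609 = -0.0017244140
Divide by 2^4 − 1 = 15: (-0.0017244140)/15 = -0.0001149609
R = A(h/2) + (A(h/2) − A(h))/15 = 0.7477829469 − 0.0001149609 = 0.7476679860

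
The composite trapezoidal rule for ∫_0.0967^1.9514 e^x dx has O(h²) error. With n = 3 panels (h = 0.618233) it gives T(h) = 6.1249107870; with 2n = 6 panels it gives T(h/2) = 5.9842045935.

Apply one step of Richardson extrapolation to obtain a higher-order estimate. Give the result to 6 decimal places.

5.937303

Leading term ∝ h^2; use weight 4 = 2^2.
Top: 4(5.9842045935) − (6.1249107870) = 17.8119075870
Denominator 4 − 1 = 3.
Extrapolated: 17.8119075870 / 3 = 5.9373025290
Correction |R − A(h/2)| = 4.690e-02; gap |A(h/2) − A(h)| = 1.407e-01.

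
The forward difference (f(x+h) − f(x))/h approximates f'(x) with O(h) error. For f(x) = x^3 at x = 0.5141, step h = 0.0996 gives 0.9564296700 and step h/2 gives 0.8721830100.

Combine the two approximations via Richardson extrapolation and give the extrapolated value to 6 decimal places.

0.787936

Method order is 1; weight 2^1 = 2.
2×0.8721830100 = 1.7443660200; 1.7443660200 − 0.9564296700 = 0.7879363500
R = 0.7879363500/1 = 0.7879363500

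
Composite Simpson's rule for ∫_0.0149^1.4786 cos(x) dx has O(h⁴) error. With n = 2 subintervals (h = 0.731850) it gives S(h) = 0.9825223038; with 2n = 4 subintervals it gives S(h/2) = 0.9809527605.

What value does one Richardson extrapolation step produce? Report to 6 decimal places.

Method order is 4; weight 2^4 = 16.
Numerator 16 × A(h/2) − A(h) = 16 × 0.9809527605 − 0.9825223038 = 14.7127218642
Extrapolated: 14.7127218642 / 15 = 0.9808481243
Shift from A(h/2): −0.0001046362.

0.980848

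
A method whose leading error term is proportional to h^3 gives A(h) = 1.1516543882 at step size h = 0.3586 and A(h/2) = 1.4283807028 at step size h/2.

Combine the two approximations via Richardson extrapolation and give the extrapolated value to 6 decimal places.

1.467913

Error is O(h^3); halving h shrinks it by 2^3 = 8.
Top: 8(1.4283807028) − (1.1516543882) = 10.2753912342
Extrapolated: 10.2753912342 / 7 = 1.4679130335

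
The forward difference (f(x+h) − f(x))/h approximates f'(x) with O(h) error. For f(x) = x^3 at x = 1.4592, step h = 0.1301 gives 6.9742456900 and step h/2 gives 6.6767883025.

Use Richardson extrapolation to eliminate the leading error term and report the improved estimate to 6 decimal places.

6.379331

Error is O(h^1); halving h shrinks it by 2^1 = 2.
Difference of the inputs: 6.6767883025 − 6.9742456900 = -0.2974573875
Correction (A(h/2) − A(h))/(2 − 1) = (-0.2974573875)/1 = -0.2974573875
R = A(h/2) + (A(h/2) − A(h))/1 = 6.6767883025 − 0.2974573875 = 6.3793309150
Correction |R − A(h/2)| = 2.975e-01; gap |A(h/2) − A(h)| = 2.975e-01.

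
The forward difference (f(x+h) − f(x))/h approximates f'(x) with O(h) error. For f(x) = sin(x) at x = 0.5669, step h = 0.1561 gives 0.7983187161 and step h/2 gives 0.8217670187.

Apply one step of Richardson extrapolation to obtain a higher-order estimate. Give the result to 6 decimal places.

0.845215

The method has order 1: 2^1 = 2.
Weighted: 1.6435340374 − 0.7983187161 = 0.8452153213
Denominator 2 − 1 = 1.
Result: 0.8452153213
Correction |R − A(h/2)| = 2.345e-02; gap |A(h/2) − A(h)| = 2.345e-02.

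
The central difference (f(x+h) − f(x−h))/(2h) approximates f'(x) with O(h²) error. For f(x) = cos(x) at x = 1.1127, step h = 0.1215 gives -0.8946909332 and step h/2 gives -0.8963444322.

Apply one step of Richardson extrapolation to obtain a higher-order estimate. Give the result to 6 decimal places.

Method order is 2; weight 2^2 = 4.
4 × (-0.8963444322) = -3.5853777288; subtract (-0.8946909332) → -2.6906867956
Divide by 2^2 − 1 = 3.
So the Richardson estimate is -0.8968955985.
Correction |R − A(h/2)| = 5.512e-04; gap |A(h/2) − A(h)| = 1.653e-03.

-0.896896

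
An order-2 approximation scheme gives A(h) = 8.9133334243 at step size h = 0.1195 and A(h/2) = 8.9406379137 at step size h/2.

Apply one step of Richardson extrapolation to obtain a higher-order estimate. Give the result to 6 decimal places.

With r = 2 the leading error scales as h^2, so the weight is 2^2 = 4.
4×8.9406379137 − 8.9133334243 = 26.8492182305
26.8492182305 ÷ 3 = 8.9497394102
Shift from A(h/2): +0.0091014965.

8.949739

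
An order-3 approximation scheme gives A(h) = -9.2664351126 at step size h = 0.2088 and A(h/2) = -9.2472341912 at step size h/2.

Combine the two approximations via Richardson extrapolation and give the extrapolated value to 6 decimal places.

Method order is 3; weight 2^3 = 8.
Top: 8(-9.2472341912) − (-9.2664351126) = -64.7114384170
(8·(-9.2472341912) − (-9.2664351126))/(8 − 1) = -9.2444912024
Correction |R − A(h/2)| = 2.743e-03; gap |A(h/2) − A(h)| = 1.920e-02.

-9.244491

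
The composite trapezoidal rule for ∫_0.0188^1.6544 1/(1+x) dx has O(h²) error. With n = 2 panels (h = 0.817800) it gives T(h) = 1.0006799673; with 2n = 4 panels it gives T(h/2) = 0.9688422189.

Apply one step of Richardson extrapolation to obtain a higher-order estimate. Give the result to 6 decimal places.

0.958230

Order 2 gives 2^r = 4 and 2^r − 1 = 3.
4*0.9688422189 = 3.8753688756; 3.8753688756 − 1.0006799673 = 2.8746889083
(4*0.9688422189 − 1.0006799673)/(4 − 1) = 0.9582296361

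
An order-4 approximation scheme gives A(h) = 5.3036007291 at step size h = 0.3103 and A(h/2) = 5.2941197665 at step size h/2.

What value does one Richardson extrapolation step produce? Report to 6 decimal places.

5.293488

Leading term ∝ h^4; use weight 16 = 2^4.
2^4 × A(h/2) = 84.7059162640; minus A(h) gives 79.4023155349.
R = 79.4023155349/15 = 5.2934877023
Gap between inputs: 9.481e-03; correction applied: −0.0006320642.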